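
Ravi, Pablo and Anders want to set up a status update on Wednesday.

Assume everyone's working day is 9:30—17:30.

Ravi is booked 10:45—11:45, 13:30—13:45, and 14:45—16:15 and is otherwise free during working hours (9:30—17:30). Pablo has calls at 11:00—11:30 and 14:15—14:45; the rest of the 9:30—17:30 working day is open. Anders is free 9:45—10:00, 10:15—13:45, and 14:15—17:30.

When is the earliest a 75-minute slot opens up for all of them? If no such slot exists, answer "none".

Ravi free within 09:30–17:30: 09:30–10:45, 11:45–13:30, 13:45–14:45, 16:15–17:30.
Pablo free within 09:30–17:30: 09:30–11:00, 11:30–14:15, 14:45–17:30.
Ravi ∩ Pablo: 09:30–10:45, 11:45–13:30, 13:45–14:15, 16:15–17:30.
Ravi ∩ Pablo ∩ Anders: 09:45–10:00, 10:15–10:45, 11:45–13:30, 16:15–17:30.
Windows ≥ 75 min: 11:45–13:30, 16:15–17:30.
Earliest such window starts at 11:45.

11:45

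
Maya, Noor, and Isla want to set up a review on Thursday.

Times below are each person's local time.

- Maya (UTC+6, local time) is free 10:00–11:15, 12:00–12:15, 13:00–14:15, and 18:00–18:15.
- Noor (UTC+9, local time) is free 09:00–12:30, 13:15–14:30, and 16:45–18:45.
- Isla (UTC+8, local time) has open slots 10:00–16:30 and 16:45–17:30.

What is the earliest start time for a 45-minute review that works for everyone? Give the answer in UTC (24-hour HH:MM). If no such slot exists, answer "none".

04:15

Maya → UTC: 04:00–05:15, 06:00–06:15, 07:00–08:15, 12:00–12:15.
Noor → UTC: 00:00–03:30, 04:15–05:30, 07:45–09:45.
Isla → UTC: 02:00–08:30, 08:45–09:30.
Maya ∩ Noor: 04:15–05:15, 07:45–08:15.
Maya ∩ Noor ∩ Isla: 04:15–05:15, 07:45–08:15.
Windows ≥ 45 min: 04:15–05:15.
Earliest such window starts at 04:15.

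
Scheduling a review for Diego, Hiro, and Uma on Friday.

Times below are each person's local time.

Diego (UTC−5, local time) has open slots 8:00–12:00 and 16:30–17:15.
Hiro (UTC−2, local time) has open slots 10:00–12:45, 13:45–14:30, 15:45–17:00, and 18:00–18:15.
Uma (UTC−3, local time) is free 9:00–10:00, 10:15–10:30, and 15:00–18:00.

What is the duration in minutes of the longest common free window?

Diego → UTC: 13:00–17:00, 21:30–22:15.
Hiro → UTC: 12:00–14:45, 15:45–16:30, 17:45–19:00, 20:00–20:15.
Uma → UTC: 12:00–13:00, 13:15–13:30, 18:00–21:00.
Diego ∩ Hiro: 13:00–14:45, 15:45–16:30.
Diego ∩ Hiro ∩ Uma: 13:15–13:30.
Single common window of 15 minutes.

15 minutes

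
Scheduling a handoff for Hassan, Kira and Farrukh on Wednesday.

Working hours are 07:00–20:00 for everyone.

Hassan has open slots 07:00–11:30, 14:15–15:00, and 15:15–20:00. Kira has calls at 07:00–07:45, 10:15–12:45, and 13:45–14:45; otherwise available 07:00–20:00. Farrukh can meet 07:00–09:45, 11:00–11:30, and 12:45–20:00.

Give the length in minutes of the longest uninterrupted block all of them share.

Kira free within 07:00–20:00: 07:45–10:15, 12:45–13:45, 14:45–20:00.
Hassan ∩ Kira: 07:45–10:15, 14:45–15:00, 15:15–20:00.
Hassan ∩ Kira ∩ Farrukh: 07:45–09:45, 14:45–15:00, 15:15–20:00.
Common window lengths: 120, 15, 285 min; longest is 285.

285 minutes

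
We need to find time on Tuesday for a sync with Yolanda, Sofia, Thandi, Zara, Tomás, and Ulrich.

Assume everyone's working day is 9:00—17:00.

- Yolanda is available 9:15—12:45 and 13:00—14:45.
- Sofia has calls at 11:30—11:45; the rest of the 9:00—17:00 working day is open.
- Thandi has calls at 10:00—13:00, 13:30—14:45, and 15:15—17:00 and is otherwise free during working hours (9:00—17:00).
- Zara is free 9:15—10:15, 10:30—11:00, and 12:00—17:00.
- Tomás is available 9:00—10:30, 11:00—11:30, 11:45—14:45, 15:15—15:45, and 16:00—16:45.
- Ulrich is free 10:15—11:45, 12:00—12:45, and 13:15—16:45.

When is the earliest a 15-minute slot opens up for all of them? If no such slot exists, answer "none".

13:15

Sofia free within 09:00–17:00: 09:00–11:30, 11:45–17:00.
Thandi free within 09:00–17:00: 09:00–10:00, 13:00–13:30, 14:45–15:15.
Yolanda ∩ Sofia: 09:15–11:30, 11:45–12:45, 13:00–14:45.
Yolanda ∩ Sofia ∩ Thandi: 09:15–10:00, 13:00–13:30.
Yolanda ∩ Sofia ∩ Thandi ∩ Zara: 09:15–10:00, 13:00–13:30.
Yolanda ∩ Sofia ∩ Thandi ∩ Zara ∩ Tomás: 09:15–10:00, 13:00–13:30.
Yolanda ∩ Sofia ∩ Thandi ∩ Zara ∩ Tomás ∩ Ulrich: 13:15–13:30.
Windows ≥ 15 min: 13:15–13:30.
Earliest such window starts at 13:15.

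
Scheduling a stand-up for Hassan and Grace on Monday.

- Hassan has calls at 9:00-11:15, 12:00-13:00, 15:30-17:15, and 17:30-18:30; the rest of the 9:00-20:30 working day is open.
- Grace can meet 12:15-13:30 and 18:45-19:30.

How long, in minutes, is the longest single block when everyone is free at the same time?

Hassan free within 09:00–20:30: 11:15–12:00, 13:00–15:30, 17:15–17:30, 18:30–20:30.
Hassan ∩ Grace: 13:00–13:30, 18:45–19:30.
Common window lengths: 30, 45 min; longest is 45.

45 minutes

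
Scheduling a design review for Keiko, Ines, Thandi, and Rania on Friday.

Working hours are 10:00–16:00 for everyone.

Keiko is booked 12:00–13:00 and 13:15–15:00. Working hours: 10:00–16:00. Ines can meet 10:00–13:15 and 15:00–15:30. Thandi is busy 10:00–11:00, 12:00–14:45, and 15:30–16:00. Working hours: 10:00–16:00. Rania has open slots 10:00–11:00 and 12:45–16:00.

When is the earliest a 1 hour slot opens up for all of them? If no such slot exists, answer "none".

Keiko free within 10:00–16:00: 10:00–12:00, 13:00–13:15, 15:00–16:00.
Thandi free within 10:00–16:00: 11:00–12:00, 14:45–15:30.
Keiko ∩ Ines: 10:00–12:00, 13:00–13:15, 15:00–15:30.
Keiko ∩ Ines ∩ Thandi: 11:00–12:00, 15:00–15:30.
Keiko ∩ Ines ∩ Thandi ∩ Rania: 15:00–15:30.
Windows ≥ 60 min: (none).

none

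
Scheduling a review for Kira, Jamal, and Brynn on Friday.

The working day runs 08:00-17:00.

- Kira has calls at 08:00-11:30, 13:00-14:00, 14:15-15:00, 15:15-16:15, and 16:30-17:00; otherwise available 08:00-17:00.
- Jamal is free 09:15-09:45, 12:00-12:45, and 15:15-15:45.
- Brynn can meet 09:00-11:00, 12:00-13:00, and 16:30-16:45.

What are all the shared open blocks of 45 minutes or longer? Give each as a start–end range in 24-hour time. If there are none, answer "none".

Kira free within 08:00–17:00: 11:30–13:00, 14:00–14:15, 15:00–15:15, 16:15–16:30.
Kira ∩ Jamal: 12:00–12:45.
Kira ∩ Jamal ∩ Brynn: 12:00–12:45.
Windows ≥ 45 min: 12:00–12:45.

12:00–12:45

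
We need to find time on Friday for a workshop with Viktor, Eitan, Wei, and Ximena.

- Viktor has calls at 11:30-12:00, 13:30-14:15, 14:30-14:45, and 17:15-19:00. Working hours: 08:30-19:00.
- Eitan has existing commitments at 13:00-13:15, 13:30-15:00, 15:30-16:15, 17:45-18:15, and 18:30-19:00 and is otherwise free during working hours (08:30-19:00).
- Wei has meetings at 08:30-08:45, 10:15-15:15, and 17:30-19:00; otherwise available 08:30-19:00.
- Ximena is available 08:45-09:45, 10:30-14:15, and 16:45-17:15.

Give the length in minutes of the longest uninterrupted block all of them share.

60 minutes

Viktor free within 08:30–19:00: 08:30–11:30, 12:00–13:30, 14:15–14:30, 14:45–17:15.
Eitan free within 08:30–19:00: 08:30–13:00, 13:15–13:30, 15:00–15:30, 16:15–17:45, 18:15–18:30.
Wei free within 08:30–19:00: 08:45–10:15, 15:15–17:30.
Viktor ∩ Eitan: 08:30–11:30, 12:00–13:00, 13:15–13:30, 15:00–15:30, 16:15–17:15.
Viktor ∩ Eitan ∩ Wei: 08:45–10:15, 15:15–15:30, 16:15–17:15.
Viktor ∩ Eitan ∩ Wei ∩ Ximena: 08:45–09:45, 16:45–17:15.
Common window lengths: 60, 30 min; longest is 60.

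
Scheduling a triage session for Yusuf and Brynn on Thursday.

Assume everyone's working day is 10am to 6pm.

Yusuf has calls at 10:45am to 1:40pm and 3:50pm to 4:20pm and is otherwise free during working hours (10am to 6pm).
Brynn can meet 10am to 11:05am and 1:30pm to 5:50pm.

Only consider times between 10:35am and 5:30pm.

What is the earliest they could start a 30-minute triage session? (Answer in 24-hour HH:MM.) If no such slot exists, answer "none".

13:40

Yusuf free within 10:00–18:00: 10:00–10:45, 13:40–15:50, 16:20–18:00.
Yusuf ∩ Brynn: 10:00–10:45, 13:40–15:50, 16:20–17:50.
Restricted to 10:35–17:30: 10:35–10:45, 13:40–15:50, 16:20–17:30.
Windows ≥ 30 min: 13:40–15:50, 16:20–17:30.
Earliest such window starts at 13:40.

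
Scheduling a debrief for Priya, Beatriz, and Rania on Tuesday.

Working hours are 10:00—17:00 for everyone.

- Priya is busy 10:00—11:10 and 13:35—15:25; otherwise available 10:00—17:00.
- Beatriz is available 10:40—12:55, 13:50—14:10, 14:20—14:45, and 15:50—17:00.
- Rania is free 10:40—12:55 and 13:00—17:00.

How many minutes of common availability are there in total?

175 minutes

Priya free within 10:00–17:00: 11:10–13:35, 15:25–17:00.
Priya ∩ Beatriz: 11:10–12:55, 15:50–17:00.
Priya ∩ Beatriz ∩ Rania: 11:10–12:55, 15:50–17:00.
Total common minutes: 105 + 70 = 175.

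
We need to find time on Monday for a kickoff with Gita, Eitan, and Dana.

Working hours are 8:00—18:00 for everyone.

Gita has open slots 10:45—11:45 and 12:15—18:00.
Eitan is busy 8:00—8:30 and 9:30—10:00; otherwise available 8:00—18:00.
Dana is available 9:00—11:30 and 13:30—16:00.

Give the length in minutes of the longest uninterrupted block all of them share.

150 minutes

Eitan free within 08:00–18:00: 08:30–09:30, 10:00–18:00.
Gita ∩ Eitan: 10:45–11:45, 12:15–18:00.
Gita ∩ Eitan ∩ Dana: 10:45–11:30, 13:30–16:00.
Common window lengths: 45, 150 min; longest is 150.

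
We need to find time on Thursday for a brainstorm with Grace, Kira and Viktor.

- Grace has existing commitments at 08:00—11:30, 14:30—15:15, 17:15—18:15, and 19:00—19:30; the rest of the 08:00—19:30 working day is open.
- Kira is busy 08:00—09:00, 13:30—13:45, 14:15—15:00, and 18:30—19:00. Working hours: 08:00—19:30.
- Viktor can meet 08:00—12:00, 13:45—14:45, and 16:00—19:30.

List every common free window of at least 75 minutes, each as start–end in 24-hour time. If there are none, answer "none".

Grace free within 08:00–19:30: 11:30–14:30, 15:15–17:15, 18:15–19:00.
Kira free within 08:00–19:30: 09:00–13:30, 13:45–14:15, 15:00–18:30, 19:00–19:30.
Grace ∩ Kira: 11:30–13:30, 13:45–14:15, 15:15–17:15, 18:15–18:30.
Grace ∩ Kira ∩ Viktor: 11:30–12:00, 13:45–14:15, 16:00–17:15, 18:15–18:30.
Windows ≥ 75 min: 16:00–17:15.

16:00–17:15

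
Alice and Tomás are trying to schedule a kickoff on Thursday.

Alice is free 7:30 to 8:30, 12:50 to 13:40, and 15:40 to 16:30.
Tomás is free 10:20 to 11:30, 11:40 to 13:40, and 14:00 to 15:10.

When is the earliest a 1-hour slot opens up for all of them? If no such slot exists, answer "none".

Alice ∩ Tomás: 12:50–13:40.
Windows ≥ 60 min: (none).

none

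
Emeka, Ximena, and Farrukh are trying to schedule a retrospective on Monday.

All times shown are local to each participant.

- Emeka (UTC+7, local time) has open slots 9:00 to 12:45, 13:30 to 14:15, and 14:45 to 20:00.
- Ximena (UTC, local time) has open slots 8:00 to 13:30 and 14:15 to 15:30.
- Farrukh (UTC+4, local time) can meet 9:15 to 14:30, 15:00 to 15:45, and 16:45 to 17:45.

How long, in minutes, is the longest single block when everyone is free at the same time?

Emeka → UTC: 02:00–05:45, 06:30–07:15, 07:45–13:00.
Ximena → UTC: 08:00–13:30, 14:15–15:30.
Farrukh → UTC: 05:15–10:30, 11:00–11:45, 12:45–13:45.
Emeka ∩ Ximena: 08:00–13:00.
Emeka ∩ Ximena ∩ Farrukh: 08:00–10:30, 11:00–11:45, 12:45–13:00.
Common window lengths: 150, 45, 15 min; longest is 150.

150 minutes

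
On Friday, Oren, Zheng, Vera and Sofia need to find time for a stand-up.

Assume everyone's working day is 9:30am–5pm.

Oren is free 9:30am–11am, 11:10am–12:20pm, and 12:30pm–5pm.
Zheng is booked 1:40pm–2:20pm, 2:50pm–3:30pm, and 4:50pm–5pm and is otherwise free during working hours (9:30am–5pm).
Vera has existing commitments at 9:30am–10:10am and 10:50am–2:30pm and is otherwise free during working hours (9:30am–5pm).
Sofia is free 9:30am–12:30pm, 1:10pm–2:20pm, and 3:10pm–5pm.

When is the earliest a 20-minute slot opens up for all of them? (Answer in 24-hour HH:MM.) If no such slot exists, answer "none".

Zheng free within 09:30–17:00: 09:30–13:40, 14:20–14:50, 15:30–16:50.
Vera free within 09:30–17:00: 10:10–10:50, 14:30–17:00.
Oren ∩ Zheng: 09:30–11:00, 11:10–12:20, 12:30–13:40, 14:20–14:50, 15:30–16:50.
Oren ∩ Zheng ∩ Vera: 10:10–10:50, 14:30–14:50, 15:30–16:50.
Oren ∩ Zheng ∩ Vera ∩ Sofia: 10:10–10:50, 15:30–16:50.
Windows ≥ 20 min: 10:10–10:50, 15:30–16:50.
Earliest such window starts at 10:10.

10:10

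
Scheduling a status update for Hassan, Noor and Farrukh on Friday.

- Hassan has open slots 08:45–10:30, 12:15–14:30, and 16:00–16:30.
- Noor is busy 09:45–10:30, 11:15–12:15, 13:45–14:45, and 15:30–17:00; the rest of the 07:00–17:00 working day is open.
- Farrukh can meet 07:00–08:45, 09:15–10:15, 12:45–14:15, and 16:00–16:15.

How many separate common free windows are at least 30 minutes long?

2

Noor free within 07:00–17:00: 07:00–09:45, 10:30–11:15, 12:15–13:45, 14:45–15:30.
Hassan ∩ Noor: 08:45–09:45, 12:15–13:45.
Hassan ∩ Noor ∩ Farrukh: 09:15–09:45, 12:45–13:45.
Windows ≥ 30 min: 09:15–09:45, 12:45–13:45.
That's 2 windows.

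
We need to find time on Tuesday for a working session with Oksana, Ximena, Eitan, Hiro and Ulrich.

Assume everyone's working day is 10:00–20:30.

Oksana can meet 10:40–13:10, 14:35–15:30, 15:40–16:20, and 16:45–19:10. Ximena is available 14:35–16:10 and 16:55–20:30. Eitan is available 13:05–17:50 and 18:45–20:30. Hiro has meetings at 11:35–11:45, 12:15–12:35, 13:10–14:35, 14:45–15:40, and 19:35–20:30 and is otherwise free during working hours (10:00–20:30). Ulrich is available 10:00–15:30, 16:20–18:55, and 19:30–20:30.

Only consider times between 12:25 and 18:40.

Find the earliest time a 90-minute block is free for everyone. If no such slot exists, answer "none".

none

Hiro free within 10:00–20:30: 10:00–11:35, 11:45–12:15, 12:35–13:10, 14:35–14:45, 15:40–19:35.
Oksana ∩ Ximena: 14:35–15:30, 15:40–16:10, 16:55–19:10.
Oksana ∩ Ximena ∩ Eitan: 14:35–15:30, 15:40–16:10, 16:55–17:50, 18:45–19:10.
Oksana ∩ Ximena ∩ Eitan ∩ Hiro: 14:35–14:45, 15:40–16:10, 16:55–17:50, 18:45–19:10.
Oksana ∩ Ximena ∩ Eitan ∩ Hiro ∩ Ulrich: 14:35–14:45, 16:55–17:50, 18:45–18:55.
Restricted to 12:25–18:40: 14:35–14:45, 16:55–17:50.
Windows ≥ 90 min: (none).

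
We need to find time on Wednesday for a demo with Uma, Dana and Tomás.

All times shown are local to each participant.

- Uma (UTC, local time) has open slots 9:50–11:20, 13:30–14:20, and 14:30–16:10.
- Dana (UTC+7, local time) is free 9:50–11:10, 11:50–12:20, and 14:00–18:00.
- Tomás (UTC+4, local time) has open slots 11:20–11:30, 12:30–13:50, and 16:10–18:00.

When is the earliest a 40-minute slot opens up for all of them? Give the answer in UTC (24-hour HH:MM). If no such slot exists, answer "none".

none

Uma → UTC: 09:50–11:20, 13:30–14:20, 14:30–16:10.
Dana → UTC: 02:50–04:10, 04:50–05:20, 07:00–11:00.
Tomás → UTC: 07:20–07:30, 08:30–09:50, 12:10–14:00.
Uma ∩ Dana: 09:50–11:00.
Uma ∩ Dana ∩ Tomás: (none).
Windows ≥ 40 min: (none).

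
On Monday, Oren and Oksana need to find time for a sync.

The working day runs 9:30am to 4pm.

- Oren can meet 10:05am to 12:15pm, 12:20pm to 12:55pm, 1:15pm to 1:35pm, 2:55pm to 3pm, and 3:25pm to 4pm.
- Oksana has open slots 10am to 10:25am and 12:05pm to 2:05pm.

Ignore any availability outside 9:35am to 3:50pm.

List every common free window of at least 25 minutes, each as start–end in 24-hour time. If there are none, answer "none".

Oren ∩ Oksana: 10:05–10:25, 12:05–12:15, 12:20–12:55, 13:15–13:35.
Restricted to 09:35–15:50: 10:05–10:25, 12:05–12:15, 12:20–12:55, 13:15–13:35.
Windows ≥ 25 min: 12:20–12:55.

12:20–12:55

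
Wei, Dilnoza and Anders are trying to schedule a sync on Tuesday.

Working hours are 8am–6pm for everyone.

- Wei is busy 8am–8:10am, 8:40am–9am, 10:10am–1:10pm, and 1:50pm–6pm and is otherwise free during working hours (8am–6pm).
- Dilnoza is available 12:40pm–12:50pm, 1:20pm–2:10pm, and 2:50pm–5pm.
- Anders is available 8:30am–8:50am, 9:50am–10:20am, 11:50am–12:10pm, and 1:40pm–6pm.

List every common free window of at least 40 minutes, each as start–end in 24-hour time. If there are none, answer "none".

Wei free within 08:00–18:00: 08:10–08:40, 09:00–10:10, 13:10–13:50.
Wei ∩ Dilnoza: 13:20–13:50.
Wei ∩ Dilnoza ∩ Anders: 13:40–13:50.
Windows ≥ 40 min: (none).

none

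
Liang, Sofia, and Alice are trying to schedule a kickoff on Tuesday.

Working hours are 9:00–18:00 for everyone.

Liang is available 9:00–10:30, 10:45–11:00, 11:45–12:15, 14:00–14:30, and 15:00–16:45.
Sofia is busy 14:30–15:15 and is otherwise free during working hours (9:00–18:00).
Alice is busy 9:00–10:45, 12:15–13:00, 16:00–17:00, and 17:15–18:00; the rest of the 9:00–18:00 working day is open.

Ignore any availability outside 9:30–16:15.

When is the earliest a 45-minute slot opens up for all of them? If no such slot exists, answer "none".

Sofia free within 09:00–18:00: 09:00–14:30, 15:15–18:00.
Alice free within 09:00–18:00: 10:45–12:15, 13:00–16:00, 17:00–17:15.
Liang ∩ Sofia: 09:00–10:30, 10:45–11:00, 11:45–12:15, 14:00–14:30, 15:15–16:45.
Liang ∩ Sofia ∩ Alice: 10:45–11:00, 11:45–12:15, 14:00–14:30, 15:15–16:00.
Restricted to 09:30–16:15: 10:45–11:00, 11:45–12:15, 14:00–14:30, 15:15–16:00.
Windows ≥ 45 min: 15:15–16:00.
Earliest such window starts at 15:15.

15:15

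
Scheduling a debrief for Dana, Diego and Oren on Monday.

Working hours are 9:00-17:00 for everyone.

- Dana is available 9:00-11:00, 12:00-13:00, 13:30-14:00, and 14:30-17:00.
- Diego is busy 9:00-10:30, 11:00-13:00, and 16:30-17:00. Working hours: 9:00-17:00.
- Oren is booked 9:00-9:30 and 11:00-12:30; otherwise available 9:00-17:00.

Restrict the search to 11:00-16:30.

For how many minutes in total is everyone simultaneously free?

150 minutes

Diego free within 09:00–17:00: 10:30–11:00, 13:00–16:30.
Oren free within 09:00–17:00: 09:30–11:00, 12:30–17:00.
Dana ∩ Diego: 10:30–11:00, 13:30–14:00, 14:30–16:30.
Dana ∩ Diego ∩ Oren: 10:30–11:00, 13:30–14:00, 14:30–16:30.
Restricted to 11:00–16:30: 13:30–14:00, 14:30–16:30.
Total common minutes: 30 + 120 = 150.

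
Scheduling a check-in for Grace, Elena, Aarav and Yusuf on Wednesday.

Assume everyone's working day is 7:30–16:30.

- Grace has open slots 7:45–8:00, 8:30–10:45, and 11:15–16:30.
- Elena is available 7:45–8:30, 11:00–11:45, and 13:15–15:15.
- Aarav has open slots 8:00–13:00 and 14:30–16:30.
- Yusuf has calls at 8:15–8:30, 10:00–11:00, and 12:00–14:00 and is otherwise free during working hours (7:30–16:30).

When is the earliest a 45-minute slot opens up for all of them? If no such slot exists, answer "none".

Yusuf free within 07:30–16:30: 07:30–08:15, 08:30–10:00, 11:00–12:00, 14:00–16:30.
Grace ∩ Elena: 07:45–08:00, 11:15–11:45, 13:15–15:15.
Grace ∩ Elena ∩ Aarav: 11:15–11:45, 14:30–15:15.
Grace ∩ Elena ∩ Aarav ∩ Yusuf: 11:15–11:45, 14:30–15:15.
Windows ≥ 45 min: 14:30–15:15.
Earliest such window starts at 14:30.

14:30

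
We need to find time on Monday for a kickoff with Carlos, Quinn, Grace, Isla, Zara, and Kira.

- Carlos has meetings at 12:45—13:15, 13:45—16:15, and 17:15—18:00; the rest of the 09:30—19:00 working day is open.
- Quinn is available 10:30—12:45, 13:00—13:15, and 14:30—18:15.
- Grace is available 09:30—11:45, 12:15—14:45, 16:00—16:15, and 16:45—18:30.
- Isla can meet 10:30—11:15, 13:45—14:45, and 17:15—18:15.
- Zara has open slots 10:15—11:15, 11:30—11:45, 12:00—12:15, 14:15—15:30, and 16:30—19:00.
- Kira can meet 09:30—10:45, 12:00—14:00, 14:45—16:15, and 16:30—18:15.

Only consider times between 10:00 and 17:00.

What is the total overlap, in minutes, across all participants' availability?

Carlos free within 09:30–19:00: 09:30–12:45, 13:15–13:45, 16:15–17:15, 18:00–19:00.
Carlos ∩ Quinn: 10:30–12:45, 16:15–17:15, 18:00–18:15.
Carlos ∩ Quinn ∩ Grace: 10:30–11:45, 12:15–12:45, 16:45–17:15, 18:00–18:15.
Carlos ∩ Quinn ∩ Grace ∩ Isla: 10:30–11:15, 18:00–18:15.
Carlos ∩ Quinn ∩ Grace ∩ Isla ∩ Zara: 10:30–11:15, 18:00–18:15.
Carlos ∩ Quinn ∩ Grace ∩ Isla ∩ Zara ∩ Kira: 10:30–10:45, 18:00–18:15.
Restricted to 10:00–17:00: 10:30–10:45.
Total common minutes: 15.

15 minutes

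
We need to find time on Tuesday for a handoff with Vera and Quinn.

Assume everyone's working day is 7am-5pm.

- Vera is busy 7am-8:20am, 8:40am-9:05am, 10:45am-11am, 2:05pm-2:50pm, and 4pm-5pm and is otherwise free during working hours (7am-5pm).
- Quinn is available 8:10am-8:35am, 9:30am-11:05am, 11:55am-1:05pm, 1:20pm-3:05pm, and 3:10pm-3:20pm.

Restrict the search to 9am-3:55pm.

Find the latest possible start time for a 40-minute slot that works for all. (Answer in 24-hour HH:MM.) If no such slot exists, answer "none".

13:25

Vera free within 07:00–17:00: 08:20–08:40, 09:05–10:45, 11:00–14:05, 14:50–16:00.
Vera ∩ Quinn: 08:20–08:35, 09:30–10:45, 11:00–11:05, 11:55–13:05, 13:20–14:05, 14:50–15:05, 15:10–15:20.
Restricted to 09:00–15:55: 09:30–10:45, 11:00–11:05, 11:55–13:05, 13:20–14:05, 14:50–15:05, 15:10–15:20.
Windows ≥ 40 min: 09:30–10:45, 11:55–13:05, 13:20–14:05.
Latest start in the last window 13:20–14:05 is 14:05 − 40 min = 13:25.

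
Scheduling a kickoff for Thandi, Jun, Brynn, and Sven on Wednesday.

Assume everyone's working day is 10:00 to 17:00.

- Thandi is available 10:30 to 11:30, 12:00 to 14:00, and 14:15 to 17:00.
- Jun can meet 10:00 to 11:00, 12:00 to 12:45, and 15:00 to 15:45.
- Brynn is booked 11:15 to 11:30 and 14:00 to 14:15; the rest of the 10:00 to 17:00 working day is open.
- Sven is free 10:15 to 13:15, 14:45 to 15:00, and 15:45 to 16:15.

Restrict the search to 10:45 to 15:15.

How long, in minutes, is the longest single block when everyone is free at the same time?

Brynn free within 10:00–17:00: 10:00–11:15, 11:30–14:00, 14:15–17:00.
Thandi ∩ Jun: 10:30–11:00, 12:00–12:45, 15:00–15:45.
Thandi ∩ Jun ∩ Brynn: 10:30–11:00, 12:00–12:45, 15:00–15:45.
Thandi ∩ Jun ∩ Brynn ∩ Sven: 10:30–11:00, 12:00–12:45.
Restricted to 10:45–15:15: 10:45–11:00, 12:00–12:45.
Common window lengths: 15, 45 min; longest is 45.

45 minutes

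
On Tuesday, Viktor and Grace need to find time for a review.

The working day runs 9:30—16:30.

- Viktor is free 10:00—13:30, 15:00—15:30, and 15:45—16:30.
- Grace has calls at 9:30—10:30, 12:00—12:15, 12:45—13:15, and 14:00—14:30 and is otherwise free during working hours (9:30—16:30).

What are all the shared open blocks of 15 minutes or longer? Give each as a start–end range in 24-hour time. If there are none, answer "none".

Grace free within 09:30–16:30: 10:30–12:00, 12:15–12:45, 13:15–14:00, 14:30–16:30.
Viktor ∩ Grace: 10:30–12:00, 12:15–12:45, 13:15–13:30, 15:00–15:30, 15:45–16:30.
Windows ≥ 15 min: 10:30–12:00, 12:15–12:45, 13:15–13:30, 15:00–15:30, 15:45–16:30.

10:30–12:00, 12:15–12:45, 13:15–13:30, 15:00–15:30, 15:45–16:30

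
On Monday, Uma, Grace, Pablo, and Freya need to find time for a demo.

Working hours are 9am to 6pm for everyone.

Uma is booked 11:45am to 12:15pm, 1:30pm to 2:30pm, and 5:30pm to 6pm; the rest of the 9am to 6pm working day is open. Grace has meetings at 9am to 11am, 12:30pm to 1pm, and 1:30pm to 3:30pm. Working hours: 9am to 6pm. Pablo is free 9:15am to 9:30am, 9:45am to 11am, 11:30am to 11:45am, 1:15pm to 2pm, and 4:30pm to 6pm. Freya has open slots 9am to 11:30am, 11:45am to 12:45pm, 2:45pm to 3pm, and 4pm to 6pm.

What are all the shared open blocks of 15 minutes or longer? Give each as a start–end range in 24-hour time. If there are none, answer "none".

16:30–17:30

Uma free within 09:00–18:00: 09:00–11:45, 12:15–13:30, 14:30–17:30.
Grace free within 09:00–18:00: 11:00–12:30, 13:00–13:30, 15:30–18:00.
Uma ∩ Grace: 11:00–11:45, 12:15–12:30, 13:00–13:30, 15:30–17:30.
Uma ∩ Grace ∩ Pablo: 11:30–11:45, 13:15–13:30, 16:30–17:30.
Uma ∩ Grace ∩ Pablo ∩ Freya: 16:30–17:30.
Windows ≥ 15 min: 16:30–17:30.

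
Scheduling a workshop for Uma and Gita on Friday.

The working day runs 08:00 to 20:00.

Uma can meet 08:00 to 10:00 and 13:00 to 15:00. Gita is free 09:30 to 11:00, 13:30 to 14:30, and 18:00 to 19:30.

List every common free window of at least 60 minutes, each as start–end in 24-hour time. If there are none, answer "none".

13:30–14:30

Uma ∩ Gita: 09:30–10:00, 13:30–14:30.
Windows ≥ 60 min: 13:30–14:30.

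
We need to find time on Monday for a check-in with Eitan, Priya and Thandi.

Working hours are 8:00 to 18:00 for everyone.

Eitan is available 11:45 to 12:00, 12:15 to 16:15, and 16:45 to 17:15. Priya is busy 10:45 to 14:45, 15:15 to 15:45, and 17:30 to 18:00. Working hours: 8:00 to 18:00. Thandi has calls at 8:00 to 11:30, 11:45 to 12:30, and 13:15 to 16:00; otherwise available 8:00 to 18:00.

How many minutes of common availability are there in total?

Priya free within 08:00–18:00: 08:00–10:45, 14:45–15:15, 15:45–17:30.
Thandi free within 08:00–18:00: 11:30–11:45, 12:30–13:15, 16:00–18:00.
Eitan ∩ Priya: 14:45–15:15, 15:45–16:15, 16:45–17:15.
Eitan ∩ Priya ∩ Thandi: 16:00–16:15, 16:45–17:15.
Total common minutes: 15 + 30 = 45.

45 minutes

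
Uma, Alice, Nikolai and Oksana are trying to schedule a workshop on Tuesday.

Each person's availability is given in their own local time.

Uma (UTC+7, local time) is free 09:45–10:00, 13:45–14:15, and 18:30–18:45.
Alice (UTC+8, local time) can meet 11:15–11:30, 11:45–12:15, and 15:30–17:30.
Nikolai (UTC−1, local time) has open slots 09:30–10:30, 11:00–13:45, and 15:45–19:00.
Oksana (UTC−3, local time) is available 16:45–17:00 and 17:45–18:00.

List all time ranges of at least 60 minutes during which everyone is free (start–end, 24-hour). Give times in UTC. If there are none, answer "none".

none

Uma → UTC: 02:45–03:00, 06:45–07:15, 11:30–11:45.
Alice → UTC: 03:15–03:30, 03:45–04:15, 07:30–09:30.
Nikolai → UTC: 10:30–11:30, 12:00–14:45, 16:45–20:00.
Oksana → UTC: 19:45–20:00, 20:45–21:00.
Uma ∩ Alice: (none).
Uma ∩ Alice ∩ Nikolai: (none).
Uma ∩ Alice ∩ Nikolai ∩ Oksana: (none).
Windows ≥ 60 min: (none).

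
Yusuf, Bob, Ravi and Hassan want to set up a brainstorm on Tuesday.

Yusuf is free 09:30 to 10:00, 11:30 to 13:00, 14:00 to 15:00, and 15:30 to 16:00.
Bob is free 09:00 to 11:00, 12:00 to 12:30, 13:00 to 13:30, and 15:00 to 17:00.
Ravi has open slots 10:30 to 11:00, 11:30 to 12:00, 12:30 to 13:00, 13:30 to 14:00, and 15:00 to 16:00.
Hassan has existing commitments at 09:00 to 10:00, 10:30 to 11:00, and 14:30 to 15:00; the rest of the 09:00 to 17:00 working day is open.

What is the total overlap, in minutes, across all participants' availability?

Hassan free within 09:00–17:00: 10:00–10:30, 11:00–14:30, 15:00–17:00.
Yusuf ∩ Bob: 09:30–10:00, 12:00–12:30, 15:30–16:00.
Yusuf ∩ Bob ∩ Ravi: 15:30–16:00.
Yusuf ∩ Bob ∩ Ravi ∩ Hassan: 15:30–16:00.
Total common minutes: 30.

30 minutes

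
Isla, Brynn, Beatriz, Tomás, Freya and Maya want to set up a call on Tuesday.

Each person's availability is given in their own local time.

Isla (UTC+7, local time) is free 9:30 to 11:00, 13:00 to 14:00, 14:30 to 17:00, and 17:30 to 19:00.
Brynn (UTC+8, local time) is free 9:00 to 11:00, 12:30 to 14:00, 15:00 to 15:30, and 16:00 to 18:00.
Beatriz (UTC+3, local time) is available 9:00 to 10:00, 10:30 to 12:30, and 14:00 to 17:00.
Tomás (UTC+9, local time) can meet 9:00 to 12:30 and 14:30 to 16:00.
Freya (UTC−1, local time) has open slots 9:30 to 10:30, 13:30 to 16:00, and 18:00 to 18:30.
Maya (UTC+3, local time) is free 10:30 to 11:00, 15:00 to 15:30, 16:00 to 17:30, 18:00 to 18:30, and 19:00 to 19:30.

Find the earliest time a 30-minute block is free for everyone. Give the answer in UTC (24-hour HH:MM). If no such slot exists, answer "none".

none

Isla → UTC: 02:30–04:00, 06:00–07:00, 07:30–10:00, 10:30–12:00.
Brynn → UTC: 01:00–03:00, 04:30–06:00, 07:00–07:30, 08:00–10:00.
Beatriz → UTC: 06:00–07:00, 07:30–09:30, 11:00–14:00.
Tomás → UTC: 00:00–03:30, 05:30–07:00.
Freya → UTC: 10:30–11:30, 14:30–17:00, 19:00–19:30.
Maya → UTC: 07:30–08:00, 12:00–12:30, 13:00–14:30, 15:00–15:30, 16:00–16:30.
Isla ∩ Brynn: 02:30–03:00, 08:00–10:00.
Isla ∩ Brynn ∩ Beatriz: 08:00–09:30.
Isla ∩ Brynn ∩ Beatriz ∩ Tomás: (none).
Isla ∩ Brynn ∩ Beatriz ∩ Tomás ∩ Freya: (none).
Isla ∩ Brynn ∩ Beatriz ∩ Tomás ∩ Freya ∩ Maya: (none).
Windows ≥ 30 min: (none).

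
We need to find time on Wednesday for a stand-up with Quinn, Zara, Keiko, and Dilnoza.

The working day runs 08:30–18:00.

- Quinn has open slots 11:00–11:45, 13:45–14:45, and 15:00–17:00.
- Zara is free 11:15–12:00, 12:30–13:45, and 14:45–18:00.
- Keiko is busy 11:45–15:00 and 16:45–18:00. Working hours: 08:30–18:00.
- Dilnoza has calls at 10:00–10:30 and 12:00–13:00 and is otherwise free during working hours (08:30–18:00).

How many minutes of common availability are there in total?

Keiko free within 08:30–18:00: 08:30–11:45, 15:00–16:45.
Dilnoza free within 08:30–18:00: 08:30–10:00, 10:30–12:00, 13:00–18:00.
Quinn ∩ Zara: 11:15–11:45, 15:00–17:00.
Quinn ∩ Zara ∩ Keiko: 11:15–11:45, 15:00–16:45.
Quinn ∩ Zara ∩ Keiko ∩ Dilnoza: 11:15–11:45, 15:00–16:45.
Total common minutes: 30 + 105 = 135.

135 minutes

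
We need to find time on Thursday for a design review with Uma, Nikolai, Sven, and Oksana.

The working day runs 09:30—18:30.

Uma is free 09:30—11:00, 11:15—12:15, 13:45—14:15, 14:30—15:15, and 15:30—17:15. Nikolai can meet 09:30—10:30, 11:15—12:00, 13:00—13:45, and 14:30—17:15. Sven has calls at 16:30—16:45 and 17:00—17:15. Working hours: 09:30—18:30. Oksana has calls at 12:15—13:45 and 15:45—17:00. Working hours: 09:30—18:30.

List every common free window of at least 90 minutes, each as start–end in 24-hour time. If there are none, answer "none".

none

Sven free within 09:30–18:30: 09:30–16:30, 16:45–17:00, 17:15–18:30.
Oksana free within 09:30–18:30: 09:30–12:15, 13:45–15:45, 17:00–18:30.
Uma ∩ Nikolai: 09:30–10:30, 11:15–12:00, 14:30–15:15, 15:30–17:15.
Uma ∩ Nikolai ∩ Sven: 09:30–10:30, 11:15–12:00, 14:30–15:15, 15:30–16:30, 16:45–17:00.
Uma ∩ Nikolai ∩ Sven ∩ Oksana: 09:30–10:30, 11:15–12:00, 14:30–15:15, 15:30–15:45.
Windows ≥ 90 min: (none).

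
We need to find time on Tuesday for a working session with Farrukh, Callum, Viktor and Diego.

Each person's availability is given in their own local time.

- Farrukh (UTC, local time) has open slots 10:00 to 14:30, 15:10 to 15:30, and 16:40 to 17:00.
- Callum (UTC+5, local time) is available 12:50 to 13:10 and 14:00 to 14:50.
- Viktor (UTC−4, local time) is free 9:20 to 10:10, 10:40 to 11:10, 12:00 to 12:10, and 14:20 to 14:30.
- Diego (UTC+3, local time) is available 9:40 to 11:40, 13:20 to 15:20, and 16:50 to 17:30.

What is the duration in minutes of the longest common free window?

Farrukh → UTC: 10:00–14:30, 15:10–15:30, 16:40–17:00.
Callum → UTC: 07:50–08:10, 09:00–09:50.
Viktor → UTC: 13:20–14:10, 14:40–15:10, 16:00–16:10, 18:20–18:30.
Diego → UTC: 06:40–08:40, 10:20–12:20, 13:50–14:30.
Farrukh ∩ Callum: (none).
Farrukh ∩ Callum ∩ Viktor: (none).
Farrukh ∩ Callum ∩ Viktor ∩ Diego: (none).
No common window.

0 minutes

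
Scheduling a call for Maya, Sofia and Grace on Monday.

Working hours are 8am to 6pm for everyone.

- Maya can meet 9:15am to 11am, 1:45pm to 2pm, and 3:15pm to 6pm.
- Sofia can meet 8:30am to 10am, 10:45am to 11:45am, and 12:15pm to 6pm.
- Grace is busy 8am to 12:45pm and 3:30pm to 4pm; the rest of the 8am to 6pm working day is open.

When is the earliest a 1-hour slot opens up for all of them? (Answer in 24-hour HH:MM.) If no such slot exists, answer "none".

16:00

Grace free within 08:00–18:00: 12:45–15:30, 16:00–18:00.
Maya ∩ Sofia: 09:15–10:00, 10:45–11:00, 13:45–14:00, 15:15–18:00.
Maya ∩ Sofia ∩ Grace: 13:45–14:00, 15:15–15:30, 16:00–18:00.
Windows ≥ 60 min: 16:00–18:00.
Earliest such window starts at 16:00.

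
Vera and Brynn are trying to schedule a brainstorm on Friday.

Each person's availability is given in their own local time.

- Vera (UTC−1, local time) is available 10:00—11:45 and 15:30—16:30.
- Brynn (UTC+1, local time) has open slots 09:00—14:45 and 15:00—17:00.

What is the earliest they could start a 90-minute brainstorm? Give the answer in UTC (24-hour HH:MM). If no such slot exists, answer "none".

Vera → UTC: 11:00–12:45, 16:30–17:30.
Brynn → UTC: 08:00–13:45, 14:00–16:00.
Vera ∩ Brynn: 11:00–12:45.
Windows ≥ 90 min: 11:00–12:45.
Earliest such window starts at 11:00.

11:00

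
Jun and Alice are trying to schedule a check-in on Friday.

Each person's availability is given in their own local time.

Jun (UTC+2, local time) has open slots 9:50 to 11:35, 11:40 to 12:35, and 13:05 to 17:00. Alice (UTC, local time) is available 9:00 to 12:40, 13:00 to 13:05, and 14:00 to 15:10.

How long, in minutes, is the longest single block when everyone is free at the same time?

Jun → UTC: 07:50–09:35, 09:40–10:35, 11:05–15:00.
Alice → UTC: 09:00–12:40, 13:00–13:05, 14:00–15:10.
Jun ∩ Alice: 09:00–09:35, 09:40–10:35, 11:05–12:40, 13:00–13:05, 14:00–15:00.
Common window lengths: 35, 55, 95, 5, 60 min; longest is 95.

95 minutes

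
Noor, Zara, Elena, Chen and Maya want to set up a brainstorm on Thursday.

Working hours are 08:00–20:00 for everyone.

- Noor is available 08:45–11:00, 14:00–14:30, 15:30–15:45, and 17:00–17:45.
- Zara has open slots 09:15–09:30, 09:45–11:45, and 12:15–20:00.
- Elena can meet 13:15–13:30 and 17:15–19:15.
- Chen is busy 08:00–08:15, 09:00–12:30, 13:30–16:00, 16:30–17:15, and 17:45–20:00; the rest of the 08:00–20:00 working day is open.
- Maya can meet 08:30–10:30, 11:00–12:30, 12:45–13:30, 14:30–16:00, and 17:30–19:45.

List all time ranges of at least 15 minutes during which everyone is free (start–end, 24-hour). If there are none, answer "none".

Chen free within 08:00–20:00: 08:15–09:00, 12:30–13:30, 16:00–16:30, 17:15–17:45.
Noor ∩ Zara: 09:15–09:30, 09:45–11:00, 14:00–14:30, 15:30–15:45, 17:00–17:45.
Noor ∩ Zara ∩ Elena: 17:15–17:45.
Noor ∩ Zara ∩ Elena ∩ Chen: 17:15–17:45.
Noor ∩ Zara ∩ Elena ∩ Chen ∩ Maya: 17:30–17:45.
Windows ≥ 15 min: 17:30–17:45.

17:30–17:45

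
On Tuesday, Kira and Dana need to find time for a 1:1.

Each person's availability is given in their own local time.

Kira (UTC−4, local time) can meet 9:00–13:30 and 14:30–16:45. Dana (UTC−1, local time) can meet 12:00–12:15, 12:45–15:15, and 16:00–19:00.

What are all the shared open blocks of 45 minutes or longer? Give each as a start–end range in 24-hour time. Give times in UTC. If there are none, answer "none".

Kira → UTC: 13:00–17:30, 18:30–20:45.
Dana → UTC: 13:00–13:15, 13:45–16:15, 17:00–20:00.
Kira ∩ Dana: 13:00–13:15, 13:45–16:15, 17:00–17:30, 18:30–20:00.
Windows ≥ 45 min: 13:45–16:15, 18:30–20:00.

13:45–16:15, 18:30–20:00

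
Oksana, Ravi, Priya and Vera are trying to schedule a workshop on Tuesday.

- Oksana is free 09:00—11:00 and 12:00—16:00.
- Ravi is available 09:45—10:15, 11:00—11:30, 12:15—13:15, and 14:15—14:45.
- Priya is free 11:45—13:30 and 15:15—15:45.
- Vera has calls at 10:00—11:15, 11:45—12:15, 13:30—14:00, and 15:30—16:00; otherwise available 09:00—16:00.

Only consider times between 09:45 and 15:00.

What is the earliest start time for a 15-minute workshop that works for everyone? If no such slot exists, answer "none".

12:15

Vera free within 09:00–16:00: 09:00–10:00, 11:15–11:45, 12:15–13:30, 14:00–15:30.
Oksana ∩ Ravi: 09:45–10:15, 12:15–13:15, 14:15–14:45.
Oksana ∩ Ravi ∩ Priya: 12:15–13:15.
Oksana ∩ Ravi ∩ Priya ∩ Vera: 12:15–13:15.
Restricted to 09:45–15:00: 12:15–13:15.
Windows ≥ 15 min: 12:15–13:15.
Earliest such window starts at 12:15.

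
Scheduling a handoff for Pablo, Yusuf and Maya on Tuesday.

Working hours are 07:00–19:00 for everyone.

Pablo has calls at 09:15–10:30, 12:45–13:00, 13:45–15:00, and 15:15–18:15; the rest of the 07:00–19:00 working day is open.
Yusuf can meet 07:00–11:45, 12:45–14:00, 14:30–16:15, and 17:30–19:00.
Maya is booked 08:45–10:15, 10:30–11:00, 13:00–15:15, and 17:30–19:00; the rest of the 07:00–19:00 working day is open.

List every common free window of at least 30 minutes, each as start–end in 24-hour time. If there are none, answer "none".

Pablo free within 07:00–19:00: 07:00–09:15, 10:30–12:45, 13:00–13:45, 15:00–15:15, 18:15–19:00.
Maya free within 07:00–19:00: 07:00–08:45, 10:15–10:30, 11:00–13:00, 15:15–17:30.
Pablo ∩ Yusuf: 07:00–09:15, 10:30–11:45, 13:00–13:45, 15:00–15:15, 18:15–19:00.
Pablo ∩ Yusuf ∩ Maya: 07:00–08:45, 11:00–11:45.
Windows ≥ 30 min: 07:00–08:45, 11:00–11:45.

07:00–08:45, 11:00–11:45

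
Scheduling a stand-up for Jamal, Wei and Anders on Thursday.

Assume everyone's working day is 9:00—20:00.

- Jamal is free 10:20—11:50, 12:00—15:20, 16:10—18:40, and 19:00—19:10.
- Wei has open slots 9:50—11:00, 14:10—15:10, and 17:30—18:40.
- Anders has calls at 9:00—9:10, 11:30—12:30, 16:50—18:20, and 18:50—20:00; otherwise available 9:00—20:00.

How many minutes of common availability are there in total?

Anders free within 09:00–20:00: 09:10–11:30, 12:30–16:50, 18:20–18:50.
Jamal ∩ Wei: 10:20–11:00, 14:10–15:10, 17:30–18:40.
Jamal ∩ Wei ∩ Anders: 10:20–11:00, 14:10–15:10, 18:20–18:40.
Total common minutes: 40 + 60 + 20 = 120.

120 minutes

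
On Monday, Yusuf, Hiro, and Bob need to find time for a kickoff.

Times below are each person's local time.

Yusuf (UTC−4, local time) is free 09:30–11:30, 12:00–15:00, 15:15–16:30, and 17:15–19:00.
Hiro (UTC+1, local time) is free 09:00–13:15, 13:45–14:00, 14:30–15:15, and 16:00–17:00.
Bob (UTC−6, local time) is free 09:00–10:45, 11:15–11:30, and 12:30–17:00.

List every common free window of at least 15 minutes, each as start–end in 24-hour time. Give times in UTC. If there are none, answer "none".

Yusuf → UTC: 13:30–15:30, 16:00–19:00, 19:15–20:30, 21:15–23:00.
Hiro → UTC: 08:00–12:15, 12:45–13:00, 13:30–14:15, 15:00–16:00.
Bob → UTC: 15:00–16:45, 17:15–17:30, 18:30–23:00.
Yusuf ∩ Hiro: 13:30–14:15, 15:00–15:30.
Yusuf ∩ Hiro ∩ Bob: 15:00–15:30.
Windows ≥ 15 min: 15:00–15:30.

15:00–15:30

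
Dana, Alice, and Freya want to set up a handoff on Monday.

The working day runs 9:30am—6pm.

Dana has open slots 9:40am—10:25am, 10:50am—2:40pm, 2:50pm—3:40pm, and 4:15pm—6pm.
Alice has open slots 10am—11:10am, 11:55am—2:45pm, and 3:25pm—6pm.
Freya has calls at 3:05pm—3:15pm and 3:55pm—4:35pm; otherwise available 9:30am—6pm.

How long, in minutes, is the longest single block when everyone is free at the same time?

Freya free within 09:30–18:00: 09:30–15:05, 15:15–15:55, 16:35–18:00.
Dana ∩ Alice: 10:00–10:25, 10:50–11:10, 11:55–14:40, 15:25–15:40, 16:15–18:00.
Dana ∩ Alice ∩ Freya: 10:00–10:25, 10:50–11:10, 11:55–14:40, 15:25–15:40, 16:35–18:00.
Common window lengths: 25, 20, 165, 15, 85 min; longest is 165.

165 minutes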